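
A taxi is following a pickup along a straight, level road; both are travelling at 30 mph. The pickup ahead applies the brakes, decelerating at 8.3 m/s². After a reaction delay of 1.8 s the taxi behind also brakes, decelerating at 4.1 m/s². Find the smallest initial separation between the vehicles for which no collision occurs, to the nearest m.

Minimum gap ≈ 35 m

30 mph × 0.44704 = 13.4112 m/s.
Leader travels v²/(2a_L) = 179.860 / 16.600 = 10.835 m before stopping.
Follower covers v·t_r = 13.4112 × 1.8 = 24.140 m while reacting, then v²/(2a_F) = 179.860 / 8.200 = 21.934 m while braking, for a total of 24.140 + 21.934 = 46.074 m.
Since a_F ≤ a_L and the follower starts braking later, the follower is never slower than the leader, so the closest approach is when both have stopped.
Minimum gap = 46.074 − 10.835 = 35.239 m.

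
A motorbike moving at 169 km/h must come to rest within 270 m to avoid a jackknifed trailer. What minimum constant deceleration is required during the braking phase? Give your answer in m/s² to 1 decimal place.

Required deceleration ≈ 4.1 m/s²

169 km/h ÷ 3.6 = 46.9444 m/s.
v² = 2a·d ⇒ a = v²/(2d) = 46.9444² / (2 × 270.000) = 2203.777 / 540.000 = 4.0811 m/s².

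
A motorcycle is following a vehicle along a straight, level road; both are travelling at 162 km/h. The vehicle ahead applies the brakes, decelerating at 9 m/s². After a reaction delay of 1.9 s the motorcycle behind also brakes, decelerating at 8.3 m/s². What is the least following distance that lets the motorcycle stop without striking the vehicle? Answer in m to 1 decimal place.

Minimum gap ≈ 95.0 m

162 km/h ÷ 3.6 = 45.0000 m/s.
Leader travels v²/(2a_L) = 2025.000 / 18.000 = 112.500 m before stopping.
Follower covers v·t_r = 45.0000 × 1.9 = 85.500 m while reacting, then v²/(2a_F) = 2025.000 / 16.600 = 121.988 m while braking, for a total of 85.500 + 121.988 = 207.488 m.
Since a_F ≤ a_L and the follower starts braking later, the follower is never slower than the leader, so the closest approach is when both have stopped.
Minimum gap = 207.488 − 112.500 = 94.988 m.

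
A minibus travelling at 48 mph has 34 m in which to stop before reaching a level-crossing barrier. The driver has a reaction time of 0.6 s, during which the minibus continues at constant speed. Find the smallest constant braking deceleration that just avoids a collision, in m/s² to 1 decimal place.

Required deceleration ≈ 10.9 m/s²

48 mph × 0.44704 = 21.4579 m/s.
Distance covered during reaction = 21.4579 × 0.6 = 12.875 m.
Distance available for braking: 34 − 12.875 = 21.125 m.
v² = 2a·d ⇒ a = v²/(2d) = 21.4579² / (2 × 21.125) = 460.441 / 42.250 = 10.8980 m/s².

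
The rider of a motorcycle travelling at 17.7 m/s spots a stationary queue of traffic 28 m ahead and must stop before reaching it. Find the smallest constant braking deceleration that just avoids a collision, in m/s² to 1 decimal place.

Required deceleration ≈ 5.6 m/s²

v² = 2a·d ⇒ a = v²/(2d) = 17.7000² / (2 × 28.000) = 313.290 / 56.000 = 5.5945 m/s².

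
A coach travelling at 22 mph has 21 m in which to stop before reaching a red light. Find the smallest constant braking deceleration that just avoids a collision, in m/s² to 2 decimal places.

22 mph × 0.44704 = 9.8349 m/s.
v² = 2a·d ⇒ a = v²/(2d) = 9.8349² / (2 × 21.000) = 96.725 / 42.000 = 2.3030 m/s².

Required deceleration ≈ 2.30 m/s²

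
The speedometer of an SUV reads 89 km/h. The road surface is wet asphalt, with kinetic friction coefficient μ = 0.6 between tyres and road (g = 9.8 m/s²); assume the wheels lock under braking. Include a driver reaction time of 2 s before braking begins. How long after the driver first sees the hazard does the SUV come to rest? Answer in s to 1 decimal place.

89 km/h ÷ 3.6 = 24.7222 m/s.
a = μg = 0.6 × 9.8 = 5.880 m/s².
Braking time = v/a = 24.7222 / 5.880 = 4.204 s.
Total = 2 + 4.204 = 6.204 s.

Total time ≈ 6.2 s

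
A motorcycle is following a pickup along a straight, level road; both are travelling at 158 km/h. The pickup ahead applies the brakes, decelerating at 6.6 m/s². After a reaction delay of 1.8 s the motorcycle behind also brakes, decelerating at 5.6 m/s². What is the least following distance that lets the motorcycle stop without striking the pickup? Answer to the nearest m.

Minimum gap ≈ 105 m

158 km/h ÷ 3.6 = 43.8889 m/s.
Leader travels v²/(2a_L) = 1926.236 / 13.200 = 145.927 m before stopping.
Follower covers v·t_r = 43.8889 × 1.8 = 79.000 m while reacting, then v²/(2a_F) = 1926.236 / 11.200 = 171.985 m while braking, for a total of 79.000 + 171.985 = 250.985 m.
Since a_F ≤ a_L and the follower starts braking later, the follower is never slower than the leader, so the closest approach is when both have stopped.
Minimum gap = 250.985 − 145.927 = 105.058 m.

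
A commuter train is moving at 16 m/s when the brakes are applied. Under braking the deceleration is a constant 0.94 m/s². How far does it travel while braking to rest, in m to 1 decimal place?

Braking distance ≈ 136.2 m

Braking distance = v²/(2a) = 16.0000² / (2 × 0.940) = 256.000 / 1.880 = 136.170 m.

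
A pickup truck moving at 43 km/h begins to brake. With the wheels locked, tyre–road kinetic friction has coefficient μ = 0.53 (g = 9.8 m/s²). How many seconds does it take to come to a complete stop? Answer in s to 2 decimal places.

43 km/h ÷ 3.6 = 11.9444 m/s.
a = μg = 0.53 × 9.8 = 5.194 m/s².
Braking time = v/a = 11.9444 / 5.194 = 2.300 s.

Braking time ≈ 2.30 s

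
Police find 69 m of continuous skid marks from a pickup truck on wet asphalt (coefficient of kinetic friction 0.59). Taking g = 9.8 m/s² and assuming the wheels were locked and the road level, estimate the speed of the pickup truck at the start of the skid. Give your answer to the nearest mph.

Initial speed ≈ 63 mph

Deceleration a = μg = 0.59 × 9.8 = 5.782 m/s².
v = √(2a·d) = √(2 × 5.782 × 69) = √797.916 = 28.2474 m/s.
= 28.2474 ÷ 0.44704 = 63.188 mph.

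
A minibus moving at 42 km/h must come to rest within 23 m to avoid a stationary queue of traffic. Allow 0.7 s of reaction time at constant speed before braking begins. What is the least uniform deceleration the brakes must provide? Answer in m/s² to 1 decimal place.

42 km/h ÷ 3.6 = 11.6667 m/s.
Distance covered during reaction = 11.6667 × 0.7 = 8.167 m.
Distance available for braking: 23 − 8.167 = 14.833 m.
v² = 2a·d ⇒ a = v²/(2d) = 11.6667² / (2 × 14.833) = 136.112 / 29.666 = 4.5881 m/s².

Required deceleration ≈ 4.6 m/s²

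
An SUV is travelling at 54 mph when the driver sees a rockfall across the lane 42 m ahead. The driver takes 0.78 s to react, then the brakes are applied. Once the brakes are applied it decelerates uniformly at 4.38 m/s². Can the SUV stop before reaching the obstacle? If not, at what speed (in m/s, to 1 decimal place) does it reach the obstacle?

54 mph × 0.44704 = 24.1402 m/s.
Reaction distance = 24.1402 × 0.78 = 18.829 m.
Braking distance needed to stop: v²/(2a) = 582.749 / 8.760 = 66.524 m, so total needed = 18.829 + 66.524 = 85.353 m > 42 m — it cannot stop.
Distance remaining when braking begins: 42 − 18.829 = 23.171 m.
v² = v₀² − 2a·d = 582.749 − 2 × 4.380 × 23.171 = 379.771 m²/s².
v = √379.771 = 19.488 m/s.

No — it strikes the obstacle at 19.5 m/s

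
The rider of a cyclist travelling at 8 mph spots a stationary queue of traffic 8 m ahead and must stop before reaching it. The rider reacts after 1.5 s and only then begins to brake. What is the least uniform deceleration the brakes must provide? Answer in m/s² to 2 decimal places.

8 mph × 0.44704 = 3.5763 m/s.
Distance covered during reaction = 3.5763 × 1.5 = 5.364 m.
Distance available for braking: 8 − 5.364 = 2.636 m.
v² = 2a·d ⇒ a = v²/(2d) = 3.5763² / (2 × 2.636) = 12.790 / 5.272 = 2.4260 m/s².

Required deceleration ≈ 2.43 m/s²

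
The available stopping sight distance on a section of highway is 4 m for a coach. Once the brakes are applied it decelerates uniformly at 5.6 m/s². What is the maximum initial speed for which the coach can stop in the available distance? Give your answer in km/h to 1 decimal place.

Maximum speed ≈ 24.1 km/h

v²/(2a) = d ⇒ v = √(2 × 5.600 × 4) = √44.80 = 6.6933 m/s.
6.6933 m/s × 3.6 = 24.096 km/h.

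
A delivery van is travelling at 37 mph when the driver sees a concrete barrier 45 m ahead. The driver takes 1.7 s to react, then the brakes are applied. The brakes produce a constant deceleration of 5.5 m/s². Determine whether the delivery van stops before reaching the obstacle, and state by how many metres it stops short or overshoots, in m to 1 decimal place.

No — it overshoots by 8.0 m

37 mph × 0.44704 = 16.5405 m/s.
Reaction distance = 16.5405 × 1.7 = 28.119 m.
Braking distance = v²/(2a) = 273.588 / 11.000 = 24.872 m.
Total stopping distance = 28.119 + 24.872 = 52.991 m, vs 45 m available — it cannot stop in time and overshoots by 52.991 − 45 = 7.991 m.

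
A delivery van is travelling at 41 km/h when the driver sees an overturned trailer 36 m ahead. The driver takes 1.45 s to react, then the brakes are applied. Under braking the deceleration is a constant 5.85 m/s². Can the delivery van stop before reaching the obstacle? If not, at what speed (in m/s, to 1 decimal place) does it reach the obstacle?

41 km/h ÷ 3.6 = 11.3889 m/s.
Reaction distance = 11.3889 × 1.45 = 16.514 m.
Braking distance = v²/(2a) = 129.707 / 11.700 = 11.086 m.
Total stopping distance = 16.514 + 11.086 = 27.600 m, vs 36 m available — it stops with 36 − 27.600 = 8.400 m to spare.

Yes — it stops about 8.4 m short of the obstacle, so it never reaches it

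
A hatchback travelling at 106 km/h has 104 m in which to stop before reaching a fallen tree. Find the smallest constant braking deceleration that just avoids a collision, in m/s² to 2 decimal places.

106 km/h ÷ 3.6 = 29.4444 m/s.
v² = 2a·d ⇒ a = v²/(2d) = 29.4444² / (2 × 104.000) = 866.973 / 208.000 = 4.1681 m/s².

Required deceleration ≈ 4.17 m/s²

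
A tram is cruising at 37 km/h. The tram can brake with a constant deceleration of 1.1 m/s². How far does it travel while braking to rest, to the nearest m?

37 km/h ÷ 3.6 = 10.2778 m/s.
Braking distance = v²/(2a) = 10.2778² / (2 × 1.100) = 105.633 / 2.200 = 48.015 m.

Braking distance ≈ 48 m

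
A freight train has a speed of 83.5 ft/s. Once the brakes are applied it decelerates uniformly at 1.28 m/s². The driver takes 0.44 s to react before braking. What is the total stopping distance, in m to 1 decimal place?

Total stopping distance ≈ 264.2 m

83.5 ft/s × 0.3048 = 25.4508 m/s.
Reaction distance = v·t_r = 25.4508 × 0.44 = 11.198 m.
Braking distance = v²/(2a) = 25.4508² / (2 × 1.280) = 647.743 / 2.560 = 253.025 m.
Total = 11.198 + 253.025 = 264.223 m.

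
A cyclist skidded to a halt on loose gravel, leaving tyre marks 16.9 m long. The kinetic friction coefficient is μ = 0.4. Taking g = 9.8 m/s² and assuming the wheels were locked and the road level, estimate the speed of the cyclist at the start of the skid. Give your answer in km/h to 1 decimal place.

Initial speed ≈ 41.4 km/h

Deceleration a = μg = 0.4 × 9.8 = 3.920 m/s².
v = √(2a·d) = √(2 × 3.920 × 16.9) = √132.496 = 11.5107 m/s.
= 11.5107 × 3.6 = 41.439 km/h.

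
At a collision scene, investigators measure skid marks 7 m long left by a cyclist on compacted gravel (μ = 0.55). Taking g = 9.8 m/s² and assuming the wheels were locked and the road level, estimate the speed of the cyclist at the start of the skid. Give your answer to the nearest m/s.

Deceleration a = μg = 0.55 × 9.8 = 5.390 m/s².
v = √(2a·d) = √(2 × 5.390 × 7) = √75.460 = 8.6868 m/s.

Initial speed ≈ 9 m/s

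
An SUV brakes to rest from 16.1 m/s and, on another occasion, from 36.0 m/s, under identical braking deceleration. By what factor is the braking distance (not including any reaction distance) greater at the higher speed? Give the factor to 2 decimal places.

Factor ≈ 5.00

Braking distance d = v²/(2a), so with a fixed, d ∝ v².
Factor = (36.0/16.1)² = 2.2360² = 4.9997.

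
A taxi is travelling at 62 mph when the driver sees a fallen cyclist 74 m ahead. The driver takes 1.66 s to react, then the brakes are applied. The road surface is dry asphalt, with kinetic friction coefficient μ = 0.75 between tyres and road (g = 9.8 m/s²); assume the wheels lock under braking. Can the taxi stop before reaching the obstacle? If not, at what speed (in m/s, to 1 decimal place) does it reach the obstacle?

62 mph × 0.44704 = 27.7165 m/s.
a = μg = 0.75 × 9.8 = 7.350 m/s².
Reaction distance = 27.7165 × 1.66 = 46.009 m.
Braking distance needed to stop: v²/(2a) = 768.204 / 14.700 = 52.259 m, so total needed = 46.009 + 52.259 = 98.268 m > 74 m — it cannot stop.
Distance remaining when braking begins: 74 − 46.009 = 27.991 m.
v² = v₀² − 2a·d = 768.204 − 2 × 7.350 × 27.991 = 356.736 m²/s².
v = √356.736 = 18.887 m/s.

No — it strikes the obstacle at 18.9 m/s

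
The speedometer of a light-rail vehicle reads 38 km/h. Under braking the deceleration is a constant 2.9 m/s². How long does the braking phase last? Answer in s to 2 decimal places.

Braking time ≈ 3.64 s

38 km/h ÷ 3.6 = 10.5556 m/s.
Braking time = v/a = 10.5556 / 2.900 = 3.640 s.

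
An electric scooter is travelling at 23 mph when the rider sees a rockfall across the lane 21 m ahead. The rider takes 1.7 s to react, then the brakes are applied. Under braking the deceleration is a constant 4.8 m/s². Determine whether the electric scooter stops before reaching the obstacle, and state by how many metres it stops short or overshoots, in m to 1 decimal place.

23 mph × 0.44704 = 10.2819 m/s.
Reaction distance = 10.2819 × 1.7 = 17.479 m.
Braking distance = v²/(2a) = 105.717 / 9.600 = 11.012 m.
Total stopping distance = 17.479 + 11.012 = 28.491 m, vs 21 m available — it cannot stop in time and overshoots by 28.491 − 21 = 7.491 m.

No — it overshoots by 7.5 m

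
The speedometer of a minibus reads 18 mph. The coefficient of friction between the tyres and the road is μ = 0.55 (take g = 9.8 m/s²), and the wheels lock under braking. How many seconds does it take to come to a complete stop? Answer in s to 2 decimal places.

18 mph × 0.44704 = 8.0467 m/s.
a = μg = 0.55 × 9.8 = 5.390 m/s².
Braking time = v/a = 8.0467 / 5.390 = 1.493 s.

Braking time ≈ 1.49 s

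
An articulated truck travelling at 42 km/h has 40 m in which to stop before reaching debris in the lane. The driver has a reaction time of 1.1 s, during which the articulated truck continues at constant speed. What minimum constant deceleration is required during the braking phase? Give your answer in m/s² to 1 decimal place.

Required deceleration ≈ 2.5 m/s²

42 km/h ÷ 3.6 = 11.6667 m/s.
Distance covered during reaction = 11.6667 × 1.1 = 12.833 m.
Distance available for braking: 40 − 12.833 = 27.167 m.
v² = 2a·d ⇒ a = v²/(2d) = 11.6667² / (2 × 27.167) = 136.112 / 54.334 = 2.5051 m/s².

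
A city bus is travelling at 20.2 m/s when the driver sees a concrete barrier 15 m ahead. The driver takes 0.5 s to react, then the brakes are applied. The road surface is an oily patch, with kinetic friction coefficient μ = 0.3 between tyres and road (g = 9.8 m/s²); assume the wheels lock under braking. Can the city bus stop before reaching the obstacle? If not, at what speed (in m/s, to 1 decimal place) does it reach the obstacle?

No — it strikes the obstacle at 19.5 m/s

a = μg = 0.3 × 9.8 = 2.940 m/s².
Reaction distance = 20.2000 × 0.5 = 10.100 m.
Braking distance needed to stop: v²/(2a) = 408.040 / 5.880 = 69.395 m, so total needed = 10.100 + 69.395 = 79.495 m > 15 m — it cannot stop.
Distance remaining when braking begins: 15 − 10.100 = 4.900 m.
v² = v₀² − 2a·d = 408.040 − 2 × 2.940 × 4.900 = 379.228 m²/s².
v = √379.228 = 19.474 m/s.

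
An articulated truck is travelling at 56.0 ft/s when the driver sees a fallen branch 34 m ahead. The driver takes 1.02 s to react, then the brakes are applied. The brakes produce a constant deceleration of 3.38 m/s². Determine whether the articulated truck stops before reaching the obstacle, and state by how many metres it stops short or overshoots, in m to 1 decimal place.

56 ft/s × 0.3048 = 17.0688 m/s.
Reaction distance = 17.0688 × 1.02 = 17.410 m.
Braking distance = v²/(2a) = 291.344 / 6.760 = 43.098 m.
Total stopping distance = 17.410 + 43.098 = 60.508 m, vs 34 m available — it cannot stop in time and overshoots by 60.508 − 34 = 26.508 m.

No — it overshoots by 26.5 m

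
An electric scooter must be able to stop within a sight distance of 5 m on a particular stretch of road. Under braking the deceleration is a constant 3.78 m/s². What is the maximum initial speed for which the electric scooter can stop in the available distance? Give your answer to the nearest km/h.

v²/(2a) = d ⇒ v = √(2 × 3.780 × 5) = √37.80 = 6.1482 m/s.
6.1482 m/s × 3.6 = 22.134 km/h.

Maximum speed ≈ 22 km/h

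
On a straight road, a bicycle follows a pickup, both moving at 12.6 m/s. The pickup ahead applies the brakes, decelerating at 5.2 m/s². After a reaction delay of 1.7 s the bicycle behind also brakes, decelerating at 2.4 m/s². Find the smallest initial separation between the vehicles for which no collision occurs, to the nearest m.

Minimum gap ≈ 39 m

Leader travels v²/(2a_L) = 158.760 / 10.400 = 15.265 m before stopping.
Follower covers v·t_r = 12.6000 × 1.7 = 21.420 m while reacting, then v²/(2a_F) = 158.760 / 4.800 = 33.075 m while braking, for a total of 21.420 + 33.075 = 54.495 m.
Since a_F ≤ a_L and the follower starts braking later, the follower is never slower than the leader, so the closest approach is when both have stopped.
Minimum gap = 54.495 − 15.265 = 39.230 m.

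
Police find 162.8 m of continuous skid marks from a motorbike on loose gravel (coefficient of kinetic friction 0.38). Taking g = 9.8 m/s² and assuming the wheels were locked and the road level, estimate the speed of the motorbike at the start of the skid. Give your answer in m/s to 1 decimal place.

Initial speed ≈ 34.8 m/s

Deceleration a = μg = 0.38 × 9.8 = 3.724 m/s².
v = √(2a·d) = √(2 × 3.724 × 162.8) = √1212.534 = 34.8215 m/s.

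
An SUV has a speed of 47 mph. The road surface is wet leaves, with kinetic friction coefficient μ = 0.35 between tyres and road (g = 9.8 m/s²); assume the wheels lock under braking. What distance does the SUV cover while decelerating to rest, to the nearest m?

47 mph × 0.44704 = 21.0109 m/s.
a = μg = 0.35 × 9.8 = 3.430 m/s².
Braking distance = v²/(2a) = 21.0109² / (2 × 3.430) = 441.458 / 6.860 = 64.352 m.

Braking distance ≈ 64 m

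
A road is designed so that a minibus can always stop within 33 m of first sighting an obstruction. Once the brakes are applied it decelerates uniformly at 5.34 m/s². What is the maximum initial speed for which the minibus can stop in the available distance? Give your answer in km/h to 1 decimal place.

v²/(2a) = d ⇒ v = √(2 × 5.340 × 33) = √352.44 = 18.7734 m/s.
18.7734 m/s × 3.6 = 67.584 km/h.

Maximum speed ≈ 67.6 km/h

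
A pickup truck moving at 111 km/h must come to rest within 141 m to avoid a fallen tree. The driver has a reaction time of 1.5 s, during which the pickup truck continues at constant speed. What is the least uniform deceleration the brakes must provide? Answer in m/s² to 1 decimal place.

Required deceleration ≈ 5.0 m/s²

111 km/h ÷ 3.6 = 30.8333 m/s.
Distance covered during reaction = 30.8333 × 1.5 = 46.250 m.
Distance available for braking: 141 − 46.250 = 94.750 m.
v² = 2a·d ⇒ a = v²/(2d) = 30.8333² / (2 × 94.750) = 950.692 / 189.500 = 5.0168 m/s².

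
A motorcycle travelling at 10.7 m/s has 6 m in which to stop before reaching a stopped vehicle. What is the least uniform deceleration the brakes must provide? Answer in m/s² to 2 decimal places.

Required deceleration ≈ 9.54 m/s²

v² = 2a·d ⇒ a = v²/(2d) = 10.7000² / (2 × 6.000) = 114.490 / 12.000 = 9.5408 m/s².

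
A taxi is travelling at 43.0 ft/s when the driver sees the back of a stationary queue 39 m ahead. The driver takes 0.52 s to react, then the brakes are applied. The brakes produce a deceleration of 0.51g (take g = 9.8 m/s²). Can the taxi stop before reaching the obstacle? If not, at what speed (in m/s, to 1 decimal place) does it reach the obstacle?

Yes — it stops about 15.0 m short of the obstacle, so it never reaches it

43 ft/s × 0.3048 = 13.1064 m/s.
a = 0.51 × 9.8 = 4.998 m/s².
Reaction distance = 13.1064 × 0.52 = 6.815 m.
Braking distance = v²/(2a) = 171.778 / 9.996 = 17.185 m.
Total stopping distance = 6.815 + 17.185 = 24.000 m, vs 39 m available — it stops with 39 − 24.000 = 15.000 m to spare.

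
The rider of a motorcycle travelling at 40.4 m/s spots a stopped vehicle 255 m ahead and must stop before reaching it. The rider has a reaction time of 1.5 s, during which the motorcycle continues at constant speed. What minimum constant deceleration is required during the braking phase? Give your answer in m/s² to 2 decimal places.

Distance covered during reaction = 40.4000 × 1.5 = 60.600 m.
Distance available for braking: 255 − 60.600 = 194.400 m.
v² = 2a·d ⇒ a = v²/(2d) = 40.4000² / (2 × 194.400) = 1632.160 / 388.800 = 4.1979 m/s².

Required deceleration ≈ 4.20 m/s²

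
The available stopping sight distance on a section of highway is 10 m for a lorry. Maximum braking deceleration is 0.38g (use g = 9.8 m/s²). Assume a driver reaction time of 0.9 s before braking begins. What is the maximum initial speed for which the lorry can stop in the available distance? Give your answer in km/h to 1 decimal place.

a = 0.38 × 9.8 = 3.724 m/s².
Stopping distance: v·t_r + v²/(2a) = 10 with t_r = 0.9 s and a = 3.724 m/s².
So v² + 6.703 v − 74.48 = 0.
Positive root: v = −a·t_r + √((a·t_r)² + 2a·d) = −3.352 + √(11.236 + 74.48) = 5.9063 m/s.
5.9063 m/s × 3.6 = 21.263 km/h.

Maximum speed ≈ 21.3 km/h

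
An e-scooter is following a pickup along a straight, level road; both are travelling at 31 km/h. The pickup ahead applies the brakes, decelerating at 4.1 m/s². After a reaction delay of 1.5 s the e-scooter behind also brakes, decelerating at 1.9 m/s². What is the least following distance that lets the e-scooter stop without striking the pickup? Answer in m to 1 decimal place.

Minimum gap ≈ 23.4 m

31 km/h ÷ 3.6 = 8.6111 m/s.
Leader travels v²/(2a_L) = 74.151 / 8.200 = 9.043 m before stopping.
Follower covers v·t_r = 8.6111 × 1.5 = 12.917 m while reacting, then v²/(2a_F) = 74.151 / 3.800 = 19.513 m while braking, for a total of 12.917 + 19.513 = 32.430 m.
Since a_F ≤ a_L and the follower starts braking later, the follower is never slower than the leader, so the closest approach is when both have stopped.
Minimum gap = 32.430 − 9.043 = 23.387 m.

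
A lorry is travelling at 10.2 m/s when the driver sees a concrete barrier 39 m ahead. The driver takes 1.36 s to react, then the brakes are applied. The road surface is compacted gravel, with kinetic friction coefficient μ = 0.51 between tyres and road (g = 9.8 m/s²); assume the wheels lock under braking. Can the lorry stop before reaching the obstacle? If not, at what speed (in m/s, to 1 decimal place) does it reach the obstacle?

Yes — it stops about 14.7 m short of the obstacle, so it never reaches it

a = μg = 0.51 × 9.8 = 4.998 m/s².
Reaction distance = 10.2000 × 1.36 = 13.872 m.
Braking distance = v²/(2a) = 104.040 / 9.996 = 10.408 m.
Total stopping distance = 13.872 + 10.408 = 24.280 m, vs 39 m available — it stops with 39 − 24.280 = 14.720 m to spare.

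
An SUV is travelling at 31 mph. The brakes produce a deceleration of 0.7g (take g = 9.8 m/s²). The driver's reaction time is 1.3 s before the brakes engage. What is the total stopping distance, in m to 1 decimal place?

31 mph × 0.44704 = 13.8582 m/s.
a = 0.7 × 9.8 = 6.860 m/s².
Reaction distance = v·t_r = 13.8582 × 1.3 = 18.016 m.
Braking distance = v²/(2a) = 13.8582² / (2 × 6.860) = 192.050 / 13.720 = 13.998 m.
Total = 18.016 + 13.998 = 32.014 m.

Total stopping distance ≈ 32.0 m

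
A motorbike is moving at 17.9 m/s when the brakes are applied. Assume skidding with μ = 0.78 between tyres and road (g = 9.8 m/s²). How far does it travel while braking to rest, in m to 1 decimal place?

Braking distance ≈ 21.0 m

a = μg = 0.78 × 9.8 = 7.644 m/s².
Braking distance = v²/(2a) = 17.9000² / (2 × 7.644) = 320.410 / 15.288 = 20.958 m.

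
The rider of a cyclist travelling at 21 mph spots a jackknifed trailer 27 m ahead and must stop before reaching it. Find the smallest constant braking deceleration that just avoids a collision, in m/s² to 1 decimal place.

21 mph × 0.44704 = 9.3878 m/s.
v² = 2a·d ⇒ a = v²/(2d) = 9.3878² / (2 × 27.000) = 88.131 / 54.000 = 1.6321 m/s².

Required deceleration ≈ 1.6 m/s²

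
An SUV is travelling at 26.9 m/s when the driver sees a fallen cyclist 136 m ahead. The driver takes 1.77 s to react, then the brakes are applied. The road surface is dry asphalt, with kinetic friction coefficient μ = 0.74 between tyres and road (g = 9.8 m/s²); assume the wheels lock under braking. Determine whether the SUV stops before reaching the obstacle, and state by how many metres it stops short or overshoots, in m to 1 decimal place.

Yes — it stops 38.5 m short of the obstacle

a = μg = 0.74 × 9.8 = 7.252 m/s².
Reaction distance = 26.9000 × 1.77 = 47.613 m.
Braking distance = v²/(2a) = 723.610 / 14.504 = 49.890 m.
Total stopping distance = 47.613 + 49.890 = 97.503 m, vs 136 m available — it stops with 136 − 97.503 = 38.497 m to spare.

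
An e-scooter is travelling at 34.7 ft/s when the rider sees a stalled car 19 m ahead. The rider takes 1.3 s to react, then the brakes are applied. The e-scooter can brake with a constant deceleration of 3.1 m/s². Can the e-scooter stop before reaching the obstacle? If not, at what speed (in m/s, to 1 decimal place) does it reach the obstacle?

34.7 ft/s × 0.3048 = 10.5766 m/s.
Reaction distance = 10.5766 × 1.3 = 13.750 m.
Braking distance needed to stop: v²/(2a) = 111.864 / 6.200 = 18.043 m, so total needed = 13.750 + 18.043 = 31.793 m > 19 m — it cannot stop.
Distance remaining when braking begins: 19 − 13.750 = 5.250 m.
v² = v₀² − 2a·d = 111.864 − 2 × 3.100 × 5.250 = 79.314 m²/s².
v = √79.314 = 8.906 m/s.

No — it strikes the obstacle at 8.9 m/s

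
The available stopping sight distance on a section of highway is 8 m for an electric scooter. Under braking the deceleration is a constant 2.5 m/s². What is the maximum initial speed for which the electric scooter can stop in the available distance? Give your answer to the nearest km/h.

Maximum speed ≈ 23 km/h

v²/(2a) = d ⇒ v = √(2 × 2.500 × 8) = √40.00 = 6.3246 m/s.
6.3246 m/s × 3.6 = 22.769 km/h.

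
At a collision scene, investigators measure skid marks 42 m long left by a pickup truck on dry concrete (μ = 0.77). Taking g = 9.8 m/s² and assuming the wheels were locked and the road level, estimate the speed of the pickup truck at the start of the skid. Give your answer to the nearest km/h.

Deceleration a = μg = 0.77 × 9.8 = 7.546 m/s².
v = √(2a·d) = √(2 × 7.546 × 42) = √633.864 = 25.1767 m/s.
= 25.1767 × 3.6 = 90.636 km/h.

Initial speed ≈ 91 km/h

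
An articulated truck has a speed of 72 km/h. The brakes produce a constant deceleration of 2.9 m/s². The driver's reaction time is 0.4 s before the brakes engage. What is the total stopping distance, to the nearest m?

72 km/h ÷ 3.6 = 20.0000 m/s.
Reaction distance = v·t_r = 20.0000 × 0.4 = 8.000 m.
Braking distance = v²/(2a) = 20.0000² / (2 × 2.900) = 400.000 / 5.800 = 68.966 m.
Total = 8.000 + 68.966 = 76.966 m.

Total stopping distance ≈ 77 m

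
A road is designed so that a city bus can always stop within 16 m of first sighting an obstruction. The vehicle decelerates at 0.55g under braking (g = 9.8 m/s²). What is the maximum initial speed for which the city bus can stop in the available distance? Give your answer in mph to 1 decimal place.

Maximum speed ≈ 29.4 mph

a = 0.55 × 9.8 = 5.390 m/s².
v²/(2a) = d ⇒ v = √(2 × 5.390 × 16) = √172.48 = 13.1332 m/s.
13.1332 m/s ÷ 0.44704 = 29.378 mph.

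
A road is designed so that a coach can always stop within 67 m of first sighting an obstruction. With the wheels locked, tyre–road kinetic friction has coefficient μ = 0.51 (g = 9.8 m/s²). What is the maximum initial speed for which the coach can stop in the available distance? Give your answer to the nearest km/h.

Maximum speed ≈ 93 km/h

a = μg = 0.51 × 9.8 = 4.998 m/s².
v²/(2a) = d ⇒ v = √(2 × 4.998 × 67) = √669.73 = 25.8791 m/s.
25.8791 m/s × 3.6 = 93.165 km/h.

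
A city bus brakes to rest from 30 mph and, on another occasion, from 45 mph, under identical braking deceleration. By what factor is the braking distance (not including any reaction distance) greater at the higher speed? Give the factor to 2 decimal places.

Braking distance d = v²/(2a), so with a fixed, d ∝ v².
Factor = (45/30)² = 1.5000² = 2.2500.

Factor ≈ 2.25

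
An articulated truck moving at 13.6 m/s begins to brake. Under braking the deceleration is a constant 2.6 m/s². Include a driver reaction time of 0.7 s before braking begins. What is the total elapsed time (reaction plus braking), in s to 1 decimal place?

Total time ≈ 5.9 s

Braking time = v/a = 13.6000 / 2.600 = 5.231 s.
Total = 0.7 + 5.231 = 5.931 s.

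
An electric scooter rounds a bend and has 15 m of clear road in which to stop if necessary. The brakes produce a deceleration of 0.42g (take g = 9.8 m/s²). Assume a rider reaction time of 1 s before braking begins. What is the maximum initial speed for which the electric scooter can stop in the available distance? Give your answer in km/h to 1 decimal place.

Maximum speed ≈ 27.8 km/h

a = 0.42 × 9.8 = 4.116 m/s².
Stopping distance: v·t_r + v²/(2a) = 15 with t_r = 1 s and a = 4.116 m/s².
So v² + 8.232 v − 123.48 = 0.
Positive root: v = −a·t_r + √((a·t_r)² + 2a·d) = −4.116 + √(16.941 + 123.48) = 7.7339 m/s.
7.7339 m/s × 3.6 = 27.842 km/h.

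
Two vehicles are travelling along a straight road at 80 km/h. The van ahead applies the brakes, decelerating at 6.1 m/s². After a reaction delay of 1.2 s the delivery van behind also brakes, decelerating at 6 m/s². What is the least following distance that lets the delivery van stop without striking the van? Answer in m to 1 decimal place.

Minimum gap ≈ 27.3 m

80 km/h ÷ 3.6 = 22.2222 m/s.
Leader travels v²/(2a_L) = 493.826 / 12.200 = 40.478 m before stopping.
Follower covers v·t_r = 22.2222 × 1.2 = 26.667 m while reacting, then v²/(2a_F) = 493.826 / 12.000 = 41.152 m while braking, for a total of 26.667 + 41.152 = 67.819 m.
Since a_F ≤ a_L and the follower starts braking later, the follower is never slower than the leader, so the closest approach is when both have stopped.
Minimum gap = 67.819 − 40.478 = 27.341 m.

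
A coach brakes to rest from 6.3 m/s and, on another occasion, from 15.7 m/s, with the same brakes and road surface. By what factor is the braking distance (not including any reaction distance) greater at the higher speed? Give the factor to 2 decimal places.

Factor ≈ 6.21

Braking distance d = v²/(2a), so with a fixed, d ∝ v².
Factor = (15.7/6.3)² = 2.4921² = 6.2106.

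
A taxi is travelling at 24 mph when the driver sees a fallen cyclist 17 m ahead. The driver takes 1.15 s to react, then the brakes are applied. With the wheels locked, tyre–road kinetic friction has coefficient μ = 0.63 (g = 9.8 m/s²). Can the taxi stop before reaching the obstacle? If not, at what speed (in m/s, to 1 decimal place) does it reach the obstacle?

No — it strikes the obstacle at 7.6 m/s

24 mph × 0.44704 = 10.7290 m/s.
a = μg = 0.63 × 9.8 = 6.174 m/s².
Reaction distance = 10.7290 × 1.15 = 12.338 m.
Braking distance needed to stop: v²/(2a) = 115.111 / 12.348 = 9.322 m, so total needed = 12.338 + 9.322 = 21.660 m > 17 m — it cannot stop.
Distance remaining when braking begins: 17 − 12.338 = 4.662 m.
v² = v₀² − 2a·d = 115.111 − 2 × 6.174 × 4.662 = 57.545 m²/s².
v = √57.545 = 7.586 m/s.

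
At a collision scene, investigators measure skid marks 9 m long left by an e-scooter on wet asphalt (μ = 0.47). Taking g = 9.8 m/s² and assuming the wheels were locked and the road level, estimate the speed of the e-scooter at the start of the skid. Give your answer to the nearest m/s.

Initial speed ≈ 9 m/s

Deceleration a = μg = 0.47 × 9.8 = 4.606 m/s².
v = √(2a·d) = √(2 × 4.606 × 9) = √82.908 = 9.1054 m/s.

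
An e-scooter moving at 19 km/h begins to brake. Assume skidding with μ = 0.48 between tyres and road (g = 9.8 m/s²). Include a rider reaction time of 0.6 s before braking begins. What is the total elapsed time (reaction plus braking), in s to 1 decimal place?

19 km/h ÷ 3.6 = 5.2778 m/s.
a = μg = 0.48 × 9.8 = 4.704 m/s².
Braking time = v/a = 5.2778 / 4.704 = 1.122 s.
Total = 0.6 + 1.122 = 1.722 s.

Total time ≈ 1.7 s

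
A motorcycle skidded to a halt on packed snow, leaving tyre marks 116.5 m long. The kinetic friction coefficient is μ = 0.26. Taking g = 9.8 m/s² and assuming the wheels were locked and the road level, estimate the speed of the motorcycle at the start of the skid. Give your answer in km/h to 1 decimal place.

Initial speed ≈ 87.7 km/h

Deceleration a = μg = 0.26 × 9.8 = 2.548 m/s².
v = √(2a·d) = √(2 × 2.548 × 116.5) = √593.684 = 24.3656 m/s.
= 24.3656 × 3.6 = 87.716 km/h.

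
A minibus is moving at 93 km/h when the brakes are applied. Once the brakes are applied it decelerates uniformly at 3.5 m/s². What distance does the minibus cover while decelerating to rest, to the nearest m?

93 km/h ÷ 3.6 = 25.8333 m/s.
Braking distance = v²/(2a) = 25.8333² / (2 × 3.500) = 667.359 / 7.000 = 95.337 m.

Braking distance ≈ 95 m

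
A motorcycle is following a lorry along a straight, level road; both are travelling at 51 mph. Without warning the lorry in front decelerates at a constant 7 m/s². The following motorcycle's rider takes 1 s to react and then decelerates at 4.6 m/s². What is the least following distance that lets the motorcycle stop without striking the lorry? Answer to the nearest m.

51 mph × 0.44704 = 22.7990 m/s.
Leader travels v²/(2a_L) = 519.794 / 14.000 = 37.128 m before stopping.
Follower covers v·t_r = 22.7990 × 1 = 22.799 m while reacting, then v²/(2a_F) = 519.794 / 9.200 = 56.499 m while braking, for a total of 22.799 + 56.499 = 79.298 m.
Since a_F ≤ a_L and the follower starts braking later, the follower is never slower than the leader, so the closest approach is when both have stopped.
Minimum gap = 79.298 − 37.128 = 42.170 m.

Minimum gap ≈ 42 m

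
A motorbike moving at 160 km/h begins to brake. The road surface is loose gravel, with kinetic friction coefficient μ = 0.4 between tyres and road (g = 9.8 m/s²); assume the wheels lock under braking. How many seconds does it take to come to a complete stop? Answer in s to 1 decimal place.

Braking time ≈ 11.3 s

160 km/h ÷ 3.6 = 44.4444 m/s.
a = μg = 0.4 × 9.8 = 3.920 m/s².
Braking time = v/a = 44.4444 / 3.920 = 11.338 s.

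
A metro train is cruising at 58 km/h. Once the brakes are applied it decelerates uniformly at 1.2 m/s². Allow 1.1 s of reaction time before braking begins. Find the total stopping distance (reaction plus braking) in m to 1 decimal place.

Total stopping distance ≈ 125.9 m

58 km/h ÷ 3.6 = 16.1111 m/s.
Reaction distance = v·t_r = 16.1111 × 1.1 = 17.722 m.
Braking distance = v²/(2a) = 16.1111² / (2 × 1.200) = 259.568 / 2.400 = 108.153 m.
Total = 17.722 + 108.153 = 125.875 m.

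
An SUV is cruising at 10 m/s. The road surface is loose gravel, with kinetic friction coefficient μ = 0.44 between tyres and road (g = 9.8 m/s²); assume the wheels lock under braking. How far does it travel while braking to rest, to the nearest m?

a = μg = 0.44 × 9.8 = 4.312 m/s².
Braking distance = v²/(2a) = 10.0000² / (2 × 4.312) = 100.000 / 8.624 = 11.596 m.

Braking distance ≈ 12 m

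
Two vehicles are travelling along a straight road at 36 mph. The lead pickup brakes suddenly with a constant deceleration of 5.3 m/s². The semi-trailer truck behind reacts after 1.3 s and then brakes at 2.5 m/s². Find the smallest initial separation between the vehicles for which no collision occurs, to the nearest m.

Minimum gap ≈ 48 m

36 mph × 0.44704 = 16.0934 m/s.
Leader travels v²/(2a_L) = 258.998 / 10.600 = 24.434 m before stopping.
Follower covers v·t_r = 16.0934 × 1.3 = 20.921 m while reacting, then v²/(2a_F) = 258.998 / 5.000 = 51.800 m while braking, for a total of 20.921 + 51.800 = 72.721 m.
Since a_F ≤ a_L and the follower starts braking later, the follower is never slower than the leader, so the closest approach is when both have stopped.
Minimum gap = 72.721 − 24.434 = 48.287 m.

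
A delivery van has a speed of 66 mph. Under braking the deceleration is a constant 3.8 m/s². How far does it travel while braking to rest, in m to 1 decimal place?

Braking distance ≈ 114.5 m

66 mph × 0.44704 = 29.5046 m/s.
Braking distance = v²/(2a) = 29.5046² / (2 × 3.800) = 870.521 / 7.600 = 114.542 m.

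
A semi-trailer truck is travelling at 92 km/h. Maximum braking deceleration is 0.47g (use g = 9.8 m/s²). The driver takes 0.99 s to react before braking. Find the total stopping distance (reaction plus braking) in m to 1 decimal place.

Total stopping distance ≈ 96.2 m

92 km/h ÷ 3.6 = 25.5556 m/s.
a = 0.47 × 9.8 = 4.606 m/s².
Reaction distance = v·t_r = 25.5556 × 0.99 = 25.300 m.
Braking distance = v²/(2a) = 25.5556² / (2 × 4.606) = 653.089 / 9.212 = 70.895 m.
Total = 25.300 + 70.895 = 96.195 m.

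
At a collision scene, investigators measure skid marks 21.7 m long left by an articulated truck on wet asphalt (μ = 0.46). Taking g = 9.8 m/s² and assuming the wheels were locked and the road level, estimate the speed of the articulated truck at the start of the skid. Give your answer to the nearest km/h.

Initial speed ≈ 50 km/h

Deceleration a = μg = 0.46 × 9.8 = 4.508 m/s².
v = √(2a·d) = √(2 × 4.508 × 21.7) = √195.647 = 13.9874 m/s.
= 13.9874 × 3.6 = 50.355 km/h.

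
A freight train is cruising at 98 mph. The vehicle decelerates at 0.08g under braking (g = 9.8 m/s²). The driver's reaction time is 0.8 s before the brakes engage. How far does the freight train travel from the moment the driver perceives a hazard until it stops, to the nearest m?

98 mph × 0.44704 = 43.8099 m/s.
a = 0.08 × 9.8 = 0.784 m/s².
Reaction distance = v·t_r = 43.8099 × 0.8 = 35.048 m.
Braking distance = v²/(2a) = 43.8099² / (2 × 0.784) = 1919.307 / 1.568 = 1224.048 m.
Total = 35.048 + 1224.048 = 1259.096 m.

Total stopping distance ≈ 1259 m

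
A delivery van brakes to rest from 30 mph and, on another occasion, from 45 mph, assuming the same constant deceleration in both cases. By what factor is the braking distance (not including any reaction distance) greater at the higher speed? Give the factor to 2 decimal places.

Factor ≈ 2.25

Braking distance d = v²/(2a), so with a fixed, d ∝ v².
Factor = (45/30)² = 1.5000² = 2.2500.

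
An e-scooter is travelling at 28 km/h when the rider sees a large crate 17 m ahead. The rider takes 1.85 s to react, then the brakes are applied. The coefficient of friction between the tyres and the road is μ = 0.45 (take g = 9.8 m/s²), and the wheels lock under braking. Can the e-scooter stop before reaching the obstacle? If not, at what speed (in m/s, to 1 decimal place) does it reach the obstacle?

28 km/h ÷ 3.6 = 7.7778 m/s.
a = μg = 0.45 × 9.8 = 4.410 m/s².
Reaction distance = 7.7778 × 1.85 = 14.389 m.
Braking distance needed to stop: v²/(2a) = 60.494 / 8.820 = 6.859 m, so total needed = 14.389 + 6.859 = 21.248 m > 17 m — it cannot stop.
Distance remaining when braking begins: 17 − 14.389 = 2.611 m.
v² = v₀² − 2a·d = 60.494 − 2 × 4.410 × 2.611 = 37.465 m²/s².
v = √37.465 = 6.121 m/s.

No — it strikes the obstacle at 6.1 m/s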